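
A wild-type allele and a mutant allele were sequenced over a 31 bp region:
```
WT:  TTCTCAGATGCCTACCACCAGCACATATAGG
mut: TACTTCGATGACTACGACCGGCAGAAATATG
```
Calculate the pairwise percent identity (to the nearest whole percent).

Mismatches at positions 2, 5, 6, 11, 16, 20, 24, 26, 30 (1-based): 9 of 31.
Identical positions: 22/31 = 70.97% → 71%.

71%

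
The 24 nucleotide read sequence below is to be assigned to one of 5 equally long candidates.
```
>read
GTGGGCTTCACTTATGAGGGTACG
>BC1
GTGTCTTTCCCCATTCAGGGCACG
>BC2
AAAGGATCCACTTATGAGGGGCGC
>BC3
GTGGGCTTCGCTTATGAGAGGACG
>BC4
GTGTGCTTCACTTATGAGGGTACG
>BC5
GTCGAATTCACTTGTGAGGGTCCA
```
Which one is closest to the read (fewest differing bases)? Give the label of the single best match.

BC4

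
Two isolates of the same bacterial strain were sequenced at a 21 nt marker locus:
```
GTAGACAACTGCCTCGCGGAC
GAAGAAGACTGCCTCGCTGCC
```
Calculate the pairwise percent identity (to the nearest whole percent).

76%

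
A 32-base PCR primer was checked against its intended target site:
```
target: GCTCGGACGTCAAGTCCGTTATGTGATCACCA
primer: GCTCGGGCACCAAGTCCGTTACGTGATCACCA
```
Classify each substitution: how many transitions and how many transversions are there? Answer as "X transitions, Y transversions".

4 transitions, 0 transversions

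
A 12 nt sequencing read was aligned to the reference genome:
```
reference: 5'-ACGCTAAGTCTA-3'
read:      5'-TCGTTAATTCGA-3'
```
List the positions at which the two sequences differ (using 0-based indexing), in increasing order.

0, 3, 7, 10

Differences at position 0 (A→T), position 3 (C→T), position 7 (G→T), position 10 (T→G).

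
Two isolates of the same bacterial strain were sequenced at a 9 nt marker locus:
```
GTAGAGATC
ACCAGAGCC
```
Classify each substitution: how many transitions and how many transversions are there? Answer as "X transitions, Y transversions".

Mismatches (1-based):
site 1: G→A (purine→purine, transition)
site 2: T→C (pyrimidine→pyrimidine, transition)
site 3: A→C (purine→pyrimidine, transversion)
site 4: G→A (purine→purine, transition)
site 5: A→G (purine→purine, transition)
site 6: G→A (purine→purine, transition)
site 7: A→G (purine→purine, transition)
site 8: T→C (pyrimidine→pyrimidine, transition)

7 transitions, 1 transversion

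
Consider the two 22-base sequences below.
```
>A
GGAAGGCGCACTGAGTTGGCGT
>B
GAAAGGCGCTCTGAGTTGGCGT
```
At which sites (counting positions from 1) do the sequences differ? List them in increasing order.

2, 10

Differences at site 2 (G→A), site 10 (A→T).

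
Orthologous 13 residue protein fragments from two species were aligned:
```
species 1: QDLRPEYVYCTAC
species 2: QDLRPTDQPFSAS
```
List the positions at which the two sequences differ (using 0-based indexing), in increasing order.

5, 6, 7, 8, 9, 10, 12

Differences at position 5 (E→T), position 6 (Y→D), position 7 (V→Q), position 8 (Y→P), position 9 (C→F), position 10 (T→S), position 12 (C→S).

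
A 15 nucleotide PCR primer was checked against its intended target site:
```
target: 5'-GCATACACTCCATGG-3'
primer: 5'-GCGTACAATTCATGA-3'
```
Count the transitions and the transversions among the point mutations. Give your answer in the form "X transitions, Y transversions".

Transitions (purine↔purine or pyrimidine↔pyrimidine): 3 A→G, 10 C→T, 15 G→A.
Transversions (purine↔pyrimidine): 8 C→A.

3 transitions, 1 transversion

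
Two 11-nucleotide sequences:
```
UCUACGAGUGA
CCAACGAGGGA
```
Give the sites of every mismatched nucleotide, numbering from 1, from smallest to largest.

Differences at site 1 (U→C), site 3 (U→A), site 9 (U→G).

1, 3, 9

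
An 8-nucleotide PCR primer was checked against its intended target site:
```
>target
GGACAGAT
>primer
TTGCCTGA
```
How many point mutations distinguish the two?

The sequences differ at bases 1, 2, 3, 5, 6, 7, 8 (1-based) — 7 in total.

7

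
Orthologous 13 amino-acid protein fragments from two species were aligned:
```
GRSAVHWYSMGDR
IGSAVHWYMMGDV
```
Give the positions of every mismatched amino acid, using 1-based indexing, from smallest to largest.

1, 2, 9, 13

Differences at position 1 (G→I), position 2 (R→G), position 9 (S→M), position 13 (R→V).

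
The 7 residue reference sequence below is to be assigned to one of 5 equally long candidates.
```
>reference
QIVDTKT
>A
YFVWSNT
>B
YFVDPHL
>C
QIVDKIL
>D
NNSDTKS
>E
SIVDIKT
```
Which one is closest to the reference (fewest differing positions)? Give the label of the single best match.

E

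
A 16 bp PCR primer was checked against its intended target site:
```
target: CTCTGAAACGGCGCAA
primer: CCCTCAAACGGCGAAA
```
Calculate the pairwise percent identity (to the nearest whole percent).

Mismatches at positions 2, 5, 14 (1-based): 3 of 16.
Identical positions: 13/16 = 81.25% → 81%.

81%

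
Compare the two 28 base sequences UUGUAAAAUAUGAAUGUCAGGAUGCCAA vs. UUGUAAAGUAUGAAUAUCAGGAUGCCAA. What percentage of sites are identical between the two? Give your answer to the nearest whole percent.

93%

Mismatches at positions 8, 16 (1-based): 2 of 28.
Identical positions: 26/28 = 92.86% → 93%.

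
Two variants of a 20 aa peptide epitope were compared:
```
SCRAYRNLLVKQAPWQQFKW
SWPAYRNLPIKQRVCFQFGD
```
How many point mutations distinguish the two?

10

Comparing position by position, 10 positions differ: 2 (C/W), 3 (R/P), 9 (L/P), 10 (V/I), 13 (A/R), 14 (P/V), 15 (W/C), 16 (Q/F), 19 (K/G), 20 (W/D).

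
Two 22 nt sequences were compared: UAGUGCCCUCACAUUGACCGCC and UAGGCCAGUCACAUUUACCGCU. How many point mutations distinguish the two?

Mismatches (1-based): position 4: U→G; position 5: G→C; position 7: C→A; position 8: C→G; position 16: G→U; position 22: C→U.

6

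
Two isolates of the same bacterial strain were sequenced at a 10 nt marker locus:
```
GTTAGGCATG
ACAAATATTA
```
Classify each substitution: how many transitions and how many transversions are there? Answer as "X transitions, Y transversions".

Mismatches (1-based):
position 1: G→A (purine→purine, transition)
position 2: T→C (pyrimidine→pyrimidine, transition)
position 3: T→A (pyrimidine→purine, transversion)
position 5: G→A (purine→purine, transition)
position 6: G→T (purine→pyrimidine, transversion)
position 7: C→A (pyrimidine→purine, transversion)
position 8: A→T (purine→pyrimidine, transversion)
position 10: G→A (purine→purine, transition)

4 transitions, 4 transversions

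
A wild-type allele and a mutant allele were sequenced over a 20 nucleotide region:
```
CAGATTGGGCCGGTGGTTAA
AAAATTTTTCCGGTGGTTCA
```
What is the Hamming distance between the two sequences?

Comparing position by position, 6 positions differ: 1 (C/A), 3 (G/A), 7 (G/T), 8 (G/T), 9 (G/T), 19 (A/C).

6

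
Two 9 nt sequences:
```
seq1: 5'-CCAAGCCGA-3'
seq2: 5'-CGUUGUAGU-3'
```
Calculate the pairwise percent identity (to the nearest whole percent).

Mismatches at positions 2, 3, 4, 6, 7, 9 (1-based): 6 of 9.
Identical positions: 3/9 = 33.33% → 33%.

33%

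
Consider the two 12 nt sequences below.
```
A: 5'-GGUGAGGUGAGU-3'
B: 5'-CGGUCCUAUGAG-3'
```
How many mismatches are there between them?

11

Comparing position by position, 11 bases differ: 1 (G/C), 3 (U/G), 4 (G/U), 5 (A/C), 6 (G/C), 7 (G/U), 8 (U/A), 9 (G/U), 10 (A/G), 11 (G/A), 12 (U/G).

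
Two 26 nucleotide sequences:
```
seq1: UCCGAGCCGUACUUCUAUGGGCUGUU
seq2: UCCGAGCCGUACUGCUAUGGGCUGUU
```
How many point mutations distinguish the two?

1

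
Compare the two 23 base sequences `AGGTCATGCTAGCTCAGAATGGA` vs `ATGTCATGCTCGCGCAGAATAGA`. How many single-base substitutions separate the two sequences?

4

The sequences differ at sites 2, 11, 14, 21 (1-based) — 4 in total.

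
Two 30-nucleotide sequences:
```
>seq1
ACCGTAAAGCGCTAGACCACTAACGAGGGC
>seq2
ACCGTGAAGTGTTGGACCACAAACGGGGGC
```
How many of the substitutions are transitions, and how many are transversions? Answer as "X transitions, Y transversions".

Mismatches (1-based):
site 6: A→G (purine→purine, transition)
site 10: C→T (pyrimidine→pyrimidine, transition)
site 12: C→T (pyrimidine→pyrimidine, transition)
site 14: A→G (purine→purine, transition)
site 21: T→A (pyrimidine→purine, transversion)
site 26: A→G (purine→purine, transition)

5 transitions, 1 transversion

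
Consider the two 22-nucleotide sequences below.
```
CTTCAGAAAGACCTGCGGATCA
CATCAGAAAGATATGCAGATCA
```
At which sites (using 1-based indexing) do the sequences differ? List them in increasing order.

Scanning 1-based: 2: T/A; 12: C/T; 13: C/A; 17: G/A.

2, 12, 13, 17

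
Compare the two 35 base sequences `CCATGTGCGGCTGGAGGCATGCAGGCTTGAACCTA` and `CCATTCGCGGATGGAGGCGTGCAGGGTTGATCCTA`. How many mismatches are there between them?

Mismatches (1-based): site 5: G→T; site 6: T→C; site 11: C→A; site 19: A→G; site 26: C→G; site 31: A→T.

6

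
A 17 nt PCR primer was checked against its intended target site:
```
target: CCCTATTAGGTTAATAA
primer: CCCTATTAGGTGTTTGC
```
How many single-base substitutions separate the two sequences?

Comparing position by position, 5 sites differ: 12 (T/G), 13 (A/T), 14 (A/T), 16 (A/G), 17 (A/C).

5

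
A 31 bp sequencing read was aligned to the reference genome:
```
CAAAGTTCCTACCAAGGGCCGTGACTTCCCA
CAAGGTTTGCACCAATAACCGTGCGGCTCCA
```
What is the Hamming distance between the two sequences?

12

Comparing position by position, 12 bases differ: 4 (A/G), 8 (C/T), 9 (C/G), 10 (T/C), 16 (G/T), 17 (G/A), 18 (G/A), 24 (A/C), 25 (C/G), 26 (T/G), 27 (T/C), 28 (C/T).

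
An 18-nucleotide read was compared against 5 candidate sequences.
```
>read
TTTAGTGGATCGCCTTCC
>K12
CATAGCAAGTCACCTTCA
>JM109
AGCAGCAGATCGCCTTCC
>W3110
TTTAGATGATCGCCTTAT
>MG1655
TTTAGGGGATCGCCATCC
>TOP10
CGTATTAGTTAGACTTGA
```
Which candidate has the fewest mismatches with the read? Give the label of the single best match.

MG1655

Hamming distances to read — K12: 8; JM109: 5; W3110: 4; MG1655: 2; TOP10: 9.
Smallest is MG1655 with 2 mismatches.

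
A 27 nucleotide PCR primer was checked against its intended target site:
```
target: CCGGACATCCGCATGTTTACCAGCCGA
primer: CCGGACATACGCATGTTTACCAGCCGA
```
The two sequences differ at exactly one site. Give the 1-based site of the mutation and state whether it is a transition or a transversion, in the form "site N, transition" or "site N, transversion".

site 9, transversion

The sequences differ only at site 9: C→A (pyrimidine→purine), a transversion.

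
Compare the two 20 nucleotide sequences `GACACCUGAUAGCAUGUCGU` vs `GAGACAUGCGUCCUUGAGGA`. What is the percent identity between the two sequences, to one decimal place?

50.0%

10 positions differ (3, 6, 9, 10, 11, 12, 14, 17, 18, 20), so 10 of 20 match: 10/20 = 50%.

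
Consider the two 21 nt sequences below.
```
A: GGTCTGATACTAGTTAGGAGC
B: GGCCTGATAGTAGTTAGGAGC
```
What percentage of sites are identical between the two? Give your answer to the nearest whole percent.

90%

2 positions differ (3, 10), so 19 of 21 match: 19/21 = 90.48%.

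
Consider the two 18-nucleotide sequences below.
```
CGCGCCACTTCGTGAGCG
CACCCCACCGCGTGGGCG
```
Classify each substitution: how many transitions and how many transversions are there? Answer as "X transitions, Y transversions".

3 transitions, 2 transversions

Transitions (purine↔purine or pyrimidine↔pyrimidine): 2 G→A, 9 T→C, 15 A→G.
Transversions (purine↔pyrimidine): 4 G→C, 10 T→G.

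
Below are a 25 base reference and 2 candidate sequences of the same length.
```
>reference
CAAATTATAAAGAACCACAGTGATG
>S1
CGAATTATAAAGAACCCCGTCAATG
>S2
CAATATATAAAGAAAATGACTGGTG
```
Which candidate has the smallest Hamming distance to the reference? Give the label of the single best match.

Hamming distances to reference — S1: 6; S2: 8.
Smallest is S1 with 6 mismatches.

S1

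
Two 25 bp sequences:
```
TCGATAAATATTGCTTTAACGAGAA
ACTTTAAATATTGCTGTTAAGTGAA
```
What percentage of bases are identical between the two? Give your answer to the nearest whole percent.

72%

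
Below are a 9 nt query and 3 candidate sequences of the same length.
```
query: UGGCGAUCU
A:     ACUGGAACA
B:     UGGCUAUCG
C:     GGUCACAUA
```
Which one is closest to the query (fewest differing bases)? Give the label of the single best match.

Hamming distances to query — A: 6; B: 2; C: 7.
Smallest is B with 2 mismatches.

B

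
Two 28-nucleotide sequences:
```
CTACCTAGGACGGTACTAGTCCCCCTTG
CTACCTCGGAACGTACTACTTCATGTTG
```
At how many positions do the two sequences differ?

The sequences differ at positions 7, 11, 12, 19, 21, 23, 24, 25 (1-based) — 8 in total.

8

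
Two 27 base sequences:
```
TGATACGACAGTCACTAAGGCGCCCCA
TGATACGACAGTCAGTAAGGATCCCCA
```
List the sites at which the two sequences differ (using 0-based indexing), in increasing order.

14, 20, 21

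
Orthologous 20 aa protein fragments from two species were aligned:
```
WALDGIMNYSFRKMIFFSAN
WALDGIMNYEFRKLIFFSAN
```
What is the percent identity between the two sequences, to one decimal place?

Mismatches at positions 10, 14 (1-based): 2 of 20.
Identical positions: 18/20 = 90% → 90.0%.

90.0%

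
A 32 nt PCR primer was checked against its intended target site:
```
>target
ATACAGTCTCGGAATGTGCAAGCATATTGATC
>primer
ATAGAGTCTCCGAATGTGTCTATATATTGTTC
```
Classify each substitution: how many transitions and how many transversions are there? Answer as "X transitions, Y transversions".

Mismatches (1-based):
site 4: C→G (pyrimidine→purine, transversion)
site 11: G→C (purine→pyrimidine, transversion)
site 19: C→T (pyrimidine→pyrimidine, transition)
site 20: A→C (purine→pyrimidine, transversion)
site 21: A→T (purine→pyrimidine, transversion)
site 22: G→A (purine→purine, transition)
site 23: C→T (pyrimidine→pyrimidine, transition)
site 30: A→T (purine→pyrimidine, transversion)

3 transitions, 5 transversions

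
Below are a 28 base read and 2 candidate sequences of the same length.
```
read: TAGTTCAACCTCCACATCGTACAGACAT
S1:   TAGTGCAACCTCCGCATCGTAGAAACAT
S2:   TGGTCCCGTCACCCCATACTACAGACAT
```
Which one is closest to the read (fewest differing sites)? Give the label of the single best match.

S1 differs at 4 sites; S2 differs at 9 sites. The closest is S1.

S1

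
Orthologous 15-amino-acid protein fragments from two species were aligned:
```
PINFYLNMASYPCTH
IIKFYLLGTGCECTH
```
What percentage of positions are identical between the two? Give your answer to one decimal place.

46.7%

Mismatches at positions 1, 3, 7, 8, 9, 10, 11, 12 (1-based): 8 of 15.
Identical positions: 7/15 = 46.67% → 46.7%.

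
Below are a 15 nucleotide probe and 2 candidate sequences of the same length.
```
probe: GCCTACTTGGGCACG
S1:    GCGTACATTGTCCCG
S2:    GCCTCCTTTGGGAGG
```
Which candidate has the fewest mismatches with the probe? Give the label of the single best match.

Hamming distances to probe — S1: 5; S2: 4.
Smallest is S2 with 4 mismatches.

S2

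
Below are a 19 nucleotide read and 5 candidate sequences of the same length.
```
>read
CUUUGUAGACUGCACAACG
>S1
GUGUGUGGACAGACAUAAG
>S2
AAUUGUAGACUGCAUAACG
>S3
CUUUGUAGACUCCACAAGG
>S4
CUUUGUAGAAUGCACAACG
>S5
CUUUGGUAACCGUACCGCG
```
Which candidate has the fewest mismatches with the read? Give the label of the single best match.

S1 differs at 9 sites; S2 differs at 3 sites; S3 differs at 2 sites; S4 differs at 1 site; S5 differs at 7 sites. The closest is S4.

S4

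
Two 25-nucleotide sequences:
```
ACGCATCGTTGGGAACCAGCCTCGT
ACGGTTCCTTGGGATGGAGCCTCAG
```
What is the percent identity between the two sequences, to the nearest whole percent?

Mismatches at positions 4, 5, 8, 15, 16, 17, 24, 25 (1-based): 8 of 25.
Identical positions: 17/25 = 68% → 68%.

68%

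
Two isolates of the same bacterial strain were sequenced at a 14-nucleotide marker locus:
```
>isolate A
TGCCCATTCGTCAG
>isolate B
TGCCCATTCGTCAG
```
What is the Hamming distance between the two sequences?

The two sequences are identical at every position.

0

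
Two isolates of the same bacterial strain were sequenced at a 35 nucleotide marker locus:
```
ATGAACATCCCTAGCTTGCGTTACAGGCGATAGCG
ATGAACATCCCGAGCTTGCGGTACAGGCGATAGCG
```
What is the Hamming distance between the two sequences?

Comparing position by position, 2 sites differ: 12 (T/G), 21 (T/G).

2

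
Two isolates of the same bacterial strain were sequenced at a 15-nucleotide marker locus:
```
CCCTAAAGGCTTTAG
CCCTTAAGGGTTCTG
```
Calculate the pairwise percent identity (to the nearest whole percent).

73%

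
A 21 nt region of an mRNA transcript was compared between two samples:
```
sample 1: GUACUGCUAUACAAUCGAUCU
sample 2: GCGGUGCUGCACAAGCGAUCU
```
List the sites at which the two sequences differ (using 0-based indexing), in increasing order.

1, 2, 3, 8, 9, 14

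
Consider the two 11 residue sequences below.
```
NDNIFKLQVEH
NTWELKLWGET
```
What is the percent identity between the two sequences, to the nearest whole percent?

Mismatches at positions 2, 3, 4, 5, 8, 9, 11 (1-based): 7 of 11.
Identical positions: 4/11 = 36.36% → 36%.

36%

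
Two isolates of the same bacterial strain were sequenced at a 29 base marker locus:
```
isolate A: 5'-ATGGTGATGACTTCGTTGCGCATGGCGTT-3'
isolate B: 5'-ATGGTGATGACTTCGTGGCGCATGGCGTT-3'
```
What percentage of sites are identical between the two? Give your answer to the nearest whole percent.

Mismatch at position 17 (1-based): 1 of 29.
Identical positions: 28/29 = 96.55% → 97%.

97%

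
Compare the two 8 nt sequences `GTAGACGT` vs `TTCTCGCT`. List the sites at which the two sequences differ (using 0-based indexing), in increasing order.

Scanning 0-based: 0: G/T; 2: A/C; 3: G/T; 4: A/C; 5: C/G; 6: G/C.

0, 2, 3, 4, 5, 6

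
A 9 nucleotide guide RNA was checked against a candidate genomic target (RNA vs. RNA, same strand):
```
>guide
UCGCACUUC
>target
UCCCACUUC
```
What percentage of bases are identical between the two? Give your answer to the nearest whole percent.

89%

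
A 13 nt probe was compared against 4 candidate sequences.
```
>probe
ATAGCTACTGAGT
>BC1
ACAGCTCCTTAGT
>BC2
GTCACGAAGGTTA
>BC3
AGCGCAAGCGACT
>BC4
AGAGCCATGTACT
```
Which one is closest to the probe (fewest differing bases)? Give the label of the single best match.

BC1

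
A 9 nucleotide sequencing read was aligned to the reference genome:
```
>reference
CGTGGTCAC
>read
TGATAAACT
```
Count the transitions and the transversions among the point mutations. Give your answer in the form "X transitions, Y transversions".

3 transitions, 5 transversions

Transitions (purine↔purine or pyrimidine↔pyrimidine): 1 C→T, 5 G→A, 9 C→T.
Transversions (purine↔pyrimidine): 3 T→A, 4 G→T, 6 T→A, 7 C→A, 8 A→C.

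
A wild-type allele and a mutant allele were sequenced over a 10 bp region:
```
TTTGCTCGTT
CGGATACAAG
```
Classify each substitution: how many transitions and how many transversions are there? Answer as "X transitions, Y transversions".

Mismatches (1-based):
base 1: T→C (pyrimidine→pyrimidine, transition)
base 2: T→G (pyrimidine→purine, transversion)
base 3: T→G (pyrimidine→purine, transversion)
base 4: G→A (purine→purine, transition)
base 5: C→T (pyrimidine→pyrimidine, transition)
base 6: T→A (pyrimidine→purine, transversion)
base 8: G→A (purine→purine, transition)
base 9: T→A (pyrimidine→purine, transversion)
base 10: T→G (pyrimidine→purine, transversion)

4 transitions, 5 transversions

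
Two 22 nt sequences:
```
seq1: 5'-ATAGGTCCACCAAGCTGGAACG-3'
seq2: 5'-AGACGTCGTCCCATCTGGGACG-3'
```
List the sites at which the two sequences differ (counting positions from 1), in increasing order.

Scanning 1-based: 2: T/G; 4: G/C; 8: C/G; 9: A/T; 12: A/C; 14: G/T; 19: A/G.

2, 4, 8, 9, 12, 14, 19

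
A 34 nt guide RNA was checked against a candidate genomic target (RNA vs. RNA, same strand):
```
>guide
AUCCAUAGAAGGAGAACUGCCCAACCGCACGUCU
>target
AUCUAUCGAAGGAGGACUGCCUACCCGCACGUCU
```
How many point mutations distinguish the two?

The sequences differ at positions 4, 7, 15, 22, 24 (1-based) — 5 in total.

5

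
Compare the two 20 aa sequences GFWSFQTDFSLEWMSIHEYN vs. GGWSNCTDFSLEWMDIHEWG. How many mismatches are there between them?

Comparing position by position, 6 positions differ: 2 (F/G), 5 (F/N), 6 (Q/C), 15 (S/D), 19 (Y/W), 20 (N/G).

6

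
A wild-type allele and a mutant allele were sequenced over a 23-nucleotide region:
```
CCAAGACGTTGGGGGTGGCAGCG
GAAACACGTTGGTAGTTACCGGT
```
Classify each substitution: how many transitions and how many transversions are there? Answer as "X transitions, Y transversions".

Mismatches (1-based):
base 1: C→G (pyrimidine→purine, transversion)
base 2: C→A (pyrimidine→purine, transversion)
base 5: G→C (purine→pyrimidine, transversion)
base 13: G→T (purine→pyrimidine, transversion)
base 14: G→A (purine→purine, transition)
base 17: G→T (purine→pyrimidine, transversion)
base 18: G→A (purine→purine, transition)
base 20: A→C (purine→pyrimidine, transversion)
base 22: C→G (pyrimidine→purine, transversion)
base 23: G→T (purine→pyrimidine, transversion)

2 transitions, 8 transversions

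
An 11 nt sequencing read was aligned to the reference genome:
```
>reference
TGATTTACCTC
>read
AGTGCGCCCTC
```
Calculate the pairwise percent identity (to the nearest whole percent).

Mismatches at positions 1, 3, 4, 5, 6, 7 (1-based): 6 of 11.
Identical positions: 5/11 = 45.45% → 45%.

45%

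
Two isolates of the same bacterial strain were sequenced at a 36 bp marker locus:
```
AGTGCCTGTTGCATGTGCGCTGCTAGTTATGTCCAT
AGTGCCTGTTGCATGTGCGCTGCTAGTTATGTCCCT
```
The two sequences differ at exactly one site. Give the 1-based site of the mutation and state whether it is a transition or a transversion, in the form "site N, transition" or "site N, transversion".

site 35, transversion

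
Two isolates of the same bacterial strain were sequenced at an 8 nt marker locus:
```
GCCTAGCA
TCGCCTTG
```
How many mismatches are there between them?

Comparing position by position, 7 sites differ: 1 (G/T), 3 (C/G), 4 (T/C), 5 (A/C), 6 (G/T), 7 (C/T), 8 (A/G).

7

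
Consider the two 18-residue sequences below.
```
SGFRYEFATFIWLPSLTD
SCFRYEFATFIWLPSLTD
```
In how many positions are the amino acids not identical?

Mismatches (1-based): position 2: G→C.

1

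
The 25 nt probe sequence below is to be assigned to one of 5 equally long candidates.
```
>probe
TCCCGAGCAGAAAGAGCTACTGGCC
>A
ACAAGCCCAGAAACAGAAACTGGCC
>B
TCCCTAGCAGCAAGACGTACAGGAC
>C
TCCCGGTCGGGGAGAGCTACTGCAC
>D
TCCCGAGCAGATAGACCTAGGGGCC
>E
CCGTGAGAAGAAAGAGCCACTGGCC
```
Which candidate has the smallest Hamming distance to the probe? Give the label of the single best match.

D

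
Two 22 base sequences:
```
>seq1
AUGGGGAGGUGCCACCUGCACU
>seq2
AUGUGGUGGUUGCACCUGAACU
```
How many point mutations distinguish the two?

Comparing position by position, 5 sites differ: 4 (G/U), 7 (A/U), 11 (G/U), 12 (C/G), 19 (C/A).

5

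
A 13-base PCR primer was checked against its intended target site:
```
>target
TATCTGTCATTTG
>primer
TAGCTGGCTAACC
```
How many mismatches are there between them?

7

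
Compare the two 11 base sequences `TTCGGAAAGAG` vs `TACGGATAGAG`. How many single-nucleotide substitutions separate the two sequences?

2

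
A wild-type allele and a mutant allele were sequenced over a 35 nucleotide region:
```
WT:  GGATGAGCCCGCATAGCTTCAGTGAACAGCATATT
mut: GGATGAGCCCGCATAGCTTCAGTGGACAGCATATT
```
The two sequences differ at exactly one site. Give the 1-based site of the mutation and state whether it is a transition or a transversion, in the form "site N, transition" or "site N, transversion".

Site 25 changes A→G. A is a purine and G is a purine, so this is a transition.

site 25, transition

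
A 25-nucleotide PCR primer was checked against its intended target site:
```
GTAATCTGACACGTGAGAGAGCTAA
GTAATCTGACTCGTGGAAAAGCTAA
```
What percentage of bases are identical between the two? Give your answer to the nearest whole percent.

4 positions differ (11, 16, 17, 19), so 21 of 25 match: 21/25 = 84%.

84%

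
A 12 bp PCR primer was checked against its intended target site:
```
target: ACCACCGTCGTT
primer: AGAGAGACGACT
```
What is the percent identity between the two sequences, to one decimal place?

16.7%

10 positions differ (2, 3, 4, 5, 6, 7, 8, 9, 10, 11), so 2 of 12 match: 2/12 = 16.67%.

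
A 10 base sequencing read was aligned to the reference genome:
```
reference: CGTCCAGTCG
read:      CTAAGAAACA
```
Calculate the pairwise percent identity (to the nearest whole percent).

7 positions differ (2, 3, 4, 5, 7, 8, 10), so 3 of 10 match: 3/10 = 30%.

30%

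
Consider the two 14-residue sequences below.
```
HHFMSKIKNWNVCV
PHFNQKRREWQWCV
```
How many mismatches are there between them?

Comparing position by position, 8 positions differ: 1 (H/P), 4 (M/N), 5 (S/Q), 7 (I/R), 8 (K/R), 9 (N/E), 11 (N/Q), 12 (V/W).

8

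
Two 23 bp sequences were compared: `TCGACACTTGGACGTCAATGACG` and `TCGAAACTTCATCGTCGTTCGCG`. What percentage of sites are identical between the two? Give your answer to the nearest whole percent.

65%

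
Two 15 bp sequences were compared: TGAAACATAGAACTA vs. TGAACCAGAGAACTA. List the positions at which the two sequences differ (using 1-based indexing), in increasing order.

Differences at position 5 (A→C), position 8 (T→G).

5, 8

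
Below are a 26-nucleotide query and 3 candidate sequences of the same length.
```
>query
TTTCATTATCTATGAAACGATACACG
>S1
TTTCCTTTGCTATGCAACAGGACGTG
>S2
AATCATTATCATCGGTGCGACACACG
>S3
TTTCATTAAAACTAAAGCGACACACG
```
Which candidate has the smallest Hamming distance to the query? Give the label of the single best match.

S3

Hamming distances to query — S1: 9; S2: 9; S3: 7.
Smallest is S3 with 7 mismatches.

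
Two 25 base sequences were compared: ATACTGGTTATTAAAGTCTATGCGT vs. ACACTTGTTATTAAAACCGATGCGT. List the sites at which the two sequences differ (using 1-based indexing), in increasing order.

Differences at site 2 (T→C), site 6 (G→T), site 16 (G→A), site 17 (T→C), site 19 (T→G).

2, 6, 16, 17, 19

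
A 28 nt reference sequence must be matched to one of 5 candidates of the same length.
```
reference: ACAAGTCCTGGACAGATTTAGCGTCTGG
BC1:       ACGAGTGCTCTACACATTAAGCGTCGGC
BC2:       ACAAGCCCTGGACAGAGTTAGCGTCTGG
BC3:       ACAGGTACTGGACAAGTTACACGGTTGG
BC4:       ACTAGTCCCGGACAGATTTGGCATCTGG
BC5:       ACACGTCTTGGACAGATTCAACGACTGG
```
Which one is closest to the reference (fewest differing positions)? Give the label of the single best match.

Hamming distances to reference — BC1: 8; BC2: 2; BC3: 9; BC4: 4; BC5: 5.
Smallest is BC2 with 2 mismatches.

BC2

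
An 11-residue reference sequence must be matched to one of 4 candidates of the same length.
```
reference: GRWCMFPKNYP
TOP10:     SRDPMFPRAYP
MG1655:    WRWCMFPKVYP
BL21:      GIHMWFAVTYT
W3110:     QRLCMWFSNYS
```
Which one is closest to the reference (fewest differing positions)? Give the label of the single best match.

MG1655

TOP10 differs at 5 positions; MG1655 differs at 2 positions; BL21 differs at 8 positions; W3110 differs at 6 positions. The closest is MG1655.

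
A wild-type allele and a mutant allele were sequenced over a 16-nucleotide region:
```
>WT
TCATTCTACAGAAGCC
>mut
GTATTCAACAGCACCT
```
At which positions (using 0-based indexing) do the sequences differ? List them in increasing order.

0, 1, 6, 11, 13, 15

Differences at position 0 (T→G), position 1 (C→T), position 6 (T→A), position 11 (A→C), position 13 (G→C), position 15 (C→T).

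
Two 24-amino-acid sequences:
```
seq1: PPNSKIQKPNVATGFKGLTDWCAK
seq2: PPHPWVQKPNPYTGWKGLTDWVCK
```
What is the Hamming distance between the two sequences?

9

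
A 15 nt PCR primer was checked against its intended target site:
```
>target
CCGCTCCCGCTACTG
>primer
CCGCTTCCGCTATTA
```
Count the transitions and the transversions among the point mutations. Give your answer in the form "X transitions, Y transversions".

Mismatches (1-based):
position 6: C→T (pyrimidine→pyrimidine, transition)
position 13: C→T (pyrimidine→pyrimidine, transition)
position 15: G→A (purine→purine, transition)

3 transitions, 0 transversions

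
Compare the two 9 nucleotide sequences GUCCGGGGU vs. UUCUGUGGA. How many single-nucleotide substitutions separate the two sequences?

4

The sequences differ at bases 1, 4, 6, 9 (1-based) — 4 in total.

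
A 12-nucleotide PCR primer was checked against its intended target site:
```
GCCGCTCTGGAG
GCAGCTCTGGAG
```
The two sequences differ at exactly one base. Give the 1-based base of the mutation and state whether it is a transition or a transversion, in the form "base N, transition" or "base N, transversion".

base 3, transversion

Base 3 changes C→A. C is a pyrimidine and A is a purine, so this is a transversion.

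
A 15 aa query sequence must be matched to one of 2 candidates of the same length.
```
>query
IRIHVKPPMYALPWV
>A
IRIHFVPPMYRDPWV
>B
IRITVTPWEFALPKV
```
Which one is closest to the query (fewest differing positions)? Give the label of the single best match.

A

A differs at 4 positions; B differs at 6 positions. The closest is A.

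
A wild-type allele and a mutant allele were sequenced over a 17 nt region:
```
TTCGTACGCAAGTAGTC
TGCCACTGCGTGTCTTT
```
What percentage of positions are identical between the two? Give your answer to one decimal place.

41.2%

Mismatches at positions 2, 4, 5, 6, 7, 10, 11, 14, 15, 17 (1-based): 10 of 17.
Identical positions: 7/17 = 41.18% → 41.2%.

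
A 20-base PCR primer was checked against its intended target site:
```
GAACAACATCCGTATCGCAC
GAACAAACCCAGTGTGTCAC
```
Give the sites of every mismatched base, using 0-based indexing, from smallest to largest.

Differences at site 6 (C→A), site 7 (A→C), site 8 (T→C), site 10 (C→A), site 13 (A→G), site 15 (C→G), site 16 (G→T).

6, 7, 8, 10, 13, 15, 16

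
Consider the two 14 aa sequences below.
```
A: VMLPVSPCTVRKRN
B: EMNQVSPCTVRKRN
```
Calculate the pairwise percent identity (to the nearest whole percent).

79%

Mismatches at positions 1, 3, 4 (1-based): 3 of 14.
Identical positions: 11/14 = 78.57% → 79%.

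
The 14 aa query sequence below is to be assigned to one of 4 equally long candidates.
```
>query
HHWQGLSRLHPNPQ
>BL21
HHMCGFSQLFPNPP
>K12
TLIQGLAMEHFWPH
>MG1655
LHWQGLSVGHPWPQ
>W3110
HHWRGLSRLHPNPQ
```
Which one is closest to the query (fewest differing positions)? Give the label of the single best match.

BL21 differs at 6 positions; K12 differs at 9 positions; MG1655 differs at 4 positions; W3110 differs at 1 position. The closest is W3110.

W3110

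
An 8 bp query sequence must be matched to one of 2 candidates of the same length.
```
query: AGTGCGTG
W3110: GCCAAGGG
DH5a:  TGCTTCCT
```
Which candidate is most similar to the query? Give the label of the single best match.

W3110 differs at 6 bases; DH5a differs at 7 bases. The closest is W3110.

W3110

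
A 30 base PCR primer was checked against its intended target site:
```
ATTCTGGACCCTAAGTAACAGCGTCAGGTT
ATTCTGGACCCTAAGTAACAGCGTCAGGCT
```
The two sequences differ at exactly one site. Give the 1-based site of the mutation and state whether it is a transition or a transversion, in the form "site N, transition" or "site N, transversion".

The sequences differ only at site 29: T→C (pyrimidine→pyrimidine), a transition.

site 29, transition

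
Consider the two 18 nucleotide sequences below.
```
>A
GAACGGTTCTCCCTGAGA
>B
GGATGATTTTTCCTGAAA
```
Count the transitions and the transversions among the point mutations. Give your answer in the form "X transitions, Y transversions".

6 transitions, 0 transversions

Mismatches (1-based):
site 2: A→G (purine→purine, transition)
site 4: C→T (pyrimidine→pyrimidine, transition)
site 6: G→A (purine→purine, transition)
site 9: C→T (pyrimidine→pyrimidine, transition)
site 11: C→T (pyrimidine→pyrimidine, transition)
site 17: G→A (purine→purine, transition)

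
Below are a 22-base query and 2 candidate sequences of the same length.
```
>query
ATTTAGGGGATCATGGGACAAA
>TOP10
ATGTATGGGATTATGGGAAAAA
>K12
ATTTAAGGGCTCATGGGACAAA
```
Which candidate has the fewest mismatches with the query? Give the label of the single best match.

TOP10 differs at 4 sites; K12 differs at 2 sites. The closest is K12.

K12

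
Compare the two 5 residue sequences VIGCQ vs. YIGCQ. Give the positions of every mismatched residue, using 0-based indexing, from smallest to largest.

0

Scanning 0-based: 0: V/Y.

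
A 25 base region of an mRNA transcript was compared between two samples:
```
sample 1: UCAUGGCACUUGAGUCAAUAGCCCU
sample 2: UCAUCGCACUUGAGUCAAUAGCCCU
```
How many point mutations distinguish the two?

1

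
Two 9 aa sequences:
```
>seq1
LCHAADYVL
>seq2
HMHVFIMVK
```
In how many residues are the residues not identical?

7

Mismatches (1-based): residue 1: L→H; residue 2: C→M; residue 4: A→V; residue 5: A→F; residue 6: D→I; residue 7: Y→M; residue 9: L→K.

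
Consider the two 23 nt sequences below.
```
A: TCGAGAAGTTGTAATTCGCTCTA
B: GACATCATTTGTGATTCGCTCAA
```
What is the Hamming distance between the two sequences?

Comparing position by position, 8 sites differ: 1 (T/G), 2 (C/A), 3 (G/C), 5 (G/T), 6 (A/C), 8 (G/T), 13 (A/G), 22 (T/A).

8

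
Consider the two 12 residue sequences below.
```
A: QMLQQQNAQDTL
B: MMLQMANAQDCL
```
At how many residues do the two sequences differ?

The sequences differ at residues 1, 5, 6, 11 (1-based) — 4 in total.

4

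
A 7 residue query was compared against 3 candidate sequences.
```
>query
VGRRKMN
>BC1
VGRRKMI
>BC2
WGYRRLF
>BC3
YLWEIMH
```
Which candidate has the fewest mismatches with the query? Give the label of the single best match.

Hamming distances to query — BC1: 1; BC2: 5; BC3: 6.
Smallest is BC1 with 1 mismatch.

BC1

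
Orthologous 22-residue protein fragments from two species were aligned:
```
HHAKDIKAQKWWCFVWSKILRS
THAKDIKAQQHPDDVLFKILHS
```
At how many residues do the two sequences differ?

9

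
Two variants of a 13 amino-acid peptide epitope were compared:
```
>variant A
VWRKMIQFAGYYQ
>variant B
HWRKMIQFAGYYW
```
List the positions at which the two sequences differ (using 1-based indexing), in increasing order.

1, 13

Scanning 1-based: 1: V/H; 13: Q/W.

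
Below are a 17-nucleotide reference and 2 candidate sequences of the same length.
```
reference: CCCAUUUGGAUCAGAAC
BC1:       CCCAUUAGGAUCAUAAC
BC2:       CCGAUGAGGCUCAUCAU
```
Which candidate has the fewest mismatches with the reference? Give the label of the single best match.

BC1 differs at 2 bases; BC2 differs at 7 bases. The closest is BC1.

BC1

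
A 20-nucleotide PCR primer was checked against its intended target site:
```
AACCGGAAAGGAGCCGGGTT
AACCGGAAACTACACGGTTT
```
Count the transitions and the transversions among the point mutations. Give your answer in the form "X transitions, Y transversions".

0 transitions, 5 transversions

Mismatches (1-based):
position 10: G→C (purine→pyrimidine, transversion)
position 11: G→T (purine→pyrimidine, transversion)
position 13: G→C (purine→pyrimidine, transversion)
position 14: C→A (pyrimidine→purine, transversion)
position 18: G→T (purine→pyrimidine, transversion)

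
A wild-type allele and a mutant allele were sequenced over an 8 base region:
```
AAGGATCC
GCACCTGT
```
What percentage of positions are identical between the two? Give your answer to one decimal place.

12.5%

7 positions differ (1, 2, 3, 4, 5, 7, 8), so 1 of 8 match: 1/8 = 12.5%.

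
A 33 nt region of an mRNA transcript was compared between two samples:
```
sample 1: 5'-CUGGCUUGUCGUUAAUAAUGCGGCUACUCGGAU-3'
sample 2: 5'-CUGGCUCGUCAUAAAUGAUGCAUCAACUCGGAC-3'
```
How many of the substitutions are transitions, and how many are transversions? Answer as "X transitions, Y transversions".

5 transitions, 3 transversions

Mismatches (1-based):
base 7: U→C (pyrimidine→pyrimidine, transition)
base 11: G→A (purine→purine, transition)
base 13: U→A (pyrimidine→purine, transversion)
base 17: A→G (purine→purine, transition)
base 22: G→A (purine→purine, transition)
base 23: G→U (purine→pyrimidine, transversion)
base 25: U→A (pyrimidine→purine, transversion)
base 33: U→C (pyrimidine→pyrimidine, transition)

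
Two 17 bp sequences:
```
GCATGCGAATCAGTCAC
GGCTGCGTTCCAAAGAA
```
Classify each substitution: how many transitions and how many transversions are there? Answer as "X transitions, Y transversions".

2 transitions, 7 transversions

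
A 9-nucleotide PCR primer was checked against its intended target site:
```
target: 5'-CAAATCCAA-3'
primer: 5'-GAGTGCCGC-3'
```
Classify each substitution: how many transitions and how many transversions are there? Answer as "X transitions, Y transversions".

Mismatches (1-based):
site 1: C→G (pyrimidine→purine, transversion)
site 3: A→G (purine→purine, transition)
site 4: A→T (purine→pyrimidine, transversion)
site 5: T→G (pyrimidine→purine, transversion)
site 8: A→G (purine→purine, transition)
site 9: A→C (purine→pyrimidine, transversion)

2 transitions, 4 transversions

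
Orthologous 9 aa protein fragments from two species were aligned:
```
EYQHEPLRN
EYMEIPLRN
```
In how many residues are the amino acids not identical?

The sequences differ at residues 3, 4, 5 (1-based) — 3 in total.

3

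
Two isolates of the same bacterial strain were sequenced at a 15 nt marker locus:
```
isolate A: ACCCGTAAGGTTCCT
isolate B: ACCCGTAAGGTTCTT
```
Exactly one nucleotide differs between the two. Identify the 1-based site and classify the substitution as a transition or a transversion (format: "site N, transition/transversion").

site 14, transition

The sequences differ only at site 14: C→T (pyrimidine→pyrimidine), a transition.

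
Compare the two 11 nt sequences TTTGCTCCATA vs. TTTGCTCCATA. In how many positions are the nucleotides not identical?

The two sequences are identical at every position.

0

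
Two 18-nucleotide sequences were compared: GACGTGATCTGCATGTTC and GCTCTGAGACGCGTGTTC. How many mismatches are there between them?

7

The sequences differ at sites 2, 3, 4, 8, 9, 10, 13 (1-based) — 7 in total.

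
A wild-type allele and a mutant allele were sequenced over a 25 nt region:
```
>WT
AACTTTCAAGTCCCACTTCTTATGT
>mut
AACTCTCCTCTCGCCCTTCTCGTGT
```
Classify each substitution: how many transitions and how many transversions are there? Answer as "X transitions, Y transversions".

Mismatches (1-based):
site 5: T→C (pyrimidine→pyrimidine, transition)
site 8: A→C (purine→pyrimidine, transversion)
site 9: A→T (purine→pyrimidine, transversion)
site 10: G→C (purine→pyrimidine, transversion)
site 13: C→G (pyrimidine→purine, transversion)
site 15: A→C (purine→pyrimidine, transversion)
site 21: T→C (pyrimidine→pyrimidine, transition)
site 22: A→G (purine→purine, transition)

3 transitions, 5 transversions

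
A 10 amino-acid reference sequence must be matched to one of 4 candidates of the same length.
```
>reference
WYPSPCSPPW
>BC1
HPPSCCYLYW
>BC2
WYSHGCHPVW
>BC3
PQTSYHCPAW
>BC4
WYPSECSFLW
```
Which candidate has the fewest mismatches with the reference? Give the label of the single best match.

BC1 differs at 6 residues; BC2 differs at 5 residues; BC3 differs at 7 residues; BC4 differs at 3 residues. The closest is BC4.

BC4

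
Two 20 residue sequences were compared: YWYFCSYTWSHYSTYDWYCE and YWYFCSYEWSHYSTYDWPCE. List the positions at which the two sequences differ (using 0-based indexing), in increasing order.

7, 17

Differences at position 7 (T→E), position 17 (Y→P).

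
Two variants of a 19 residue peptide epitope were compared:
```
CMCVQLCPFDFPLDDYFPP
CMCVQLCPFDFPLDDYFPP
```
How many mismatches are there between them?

The two sequences are identical at every position.

0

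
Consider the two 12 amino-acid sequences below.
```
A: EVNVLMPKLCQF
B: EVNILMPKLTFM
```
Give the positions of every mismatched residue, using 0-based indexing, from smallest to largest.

3, 9, 10, 11

Scanning 0-based: 3: V/I; 9: C/T; 10: Q/F; 11: F/M.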